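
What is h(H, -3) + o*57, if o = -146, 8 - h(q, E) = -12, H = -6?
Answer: -8302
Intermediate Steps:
h(q, E) = 20 (h(q, E) = 8 - 1*(-12) = 8 + 12 = 20)
h(H, -3) + o*57 = 20 - 146*57 = 20 - 8322 = -8302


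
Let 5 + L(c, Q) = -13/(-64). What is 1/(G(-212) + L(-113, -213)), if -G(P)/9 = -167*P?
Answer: -64/20393011 ≈ -3.1383e-6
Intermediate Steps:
G(P) = 1503*P (G(P) = -(-1503)*P = 1503*P)
L(c, Q) = -307/64 (L(c, Q) = -5 - 13/(-64) = -5 - 13*(-1/64) = -5 + 13/64 = -307/64)
1/(G(-212) + L(-113, -213)) = 1/(1503*(-212) - 307/64) = 1/(-318636 - 307/64) = 1/(-20393011/64) = -64/20393011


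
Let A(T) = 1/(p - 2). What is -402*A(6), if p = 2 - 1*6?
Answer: 67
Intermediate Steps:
p = -4 (p = 2 - 6 = -4)
A(T) = -1/6 (A(T) = 1/(-4 - 2) = 1/(-6) = -1/6)
-402*A(6) = -402*(-1/6) = 67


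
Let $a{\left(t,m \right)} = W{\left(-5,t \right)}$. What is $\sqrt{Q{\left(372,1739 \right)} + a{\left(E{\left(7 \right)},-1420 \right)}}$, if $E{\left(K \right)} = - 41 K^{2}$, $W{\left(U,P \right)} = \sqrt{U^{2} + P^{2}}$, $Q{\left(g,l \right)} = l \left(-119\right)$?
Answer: $\sqrt{-206941 + \sqrt{4036106}} \approx 452.69 i$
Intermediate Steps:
$Q{\left(g,l \right)} = - 119 l$
$W{\left(U,P \right)} = \sqrt{P^{2} + U^{2}}$
$a{\left(t,m \right)} = \sqrt{25 + t^{2}}$ ($a{\left(t,m \right)} = \sqrt{t^{2} + \left(-5\right)^{2}} = \sqrt{t^{2} + 25} = \sqrt{25 + t^{2}}$)
$\sqrt{Q{\left(372,1739 \right)} + a{\left(E{\left(7 \right)},-1420 \right)}} = \sqrt{\left(-119\right) 1739 + \sqrt{25 + \left(- 41 \cdot 7^{2}\right)^{2}}} = \sqrt{-206941 + \sqrt{25 + \left(\left(-41\right) 49\right)^{2}}} = \sqrt{-206941 + \sqrt{25 + \left(-2009\right)^{2}}} = \sqrt{-206941 + \sqrt{25 + 4036081}} = \sqrt{-206941 + \sqrt{4036106}}$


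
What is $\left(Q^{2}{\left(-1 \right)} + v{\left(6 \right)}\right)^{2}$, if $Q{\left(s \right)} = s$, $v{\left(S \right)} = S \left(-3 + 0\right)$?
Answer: $289$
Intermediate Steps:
$v{\left(S \right)} = - 3 S$ ($v{\left(S \right)} = S \left(-3\right) = - 3 S$)
$\left(Q^{2}{\left(-1 \right)} + v{\left(6 \right)}\right)^{2} = \left(\left(-1\right)^{2} - 18\right)^{2} = \left(1 - 18\right)^{2} = \left(-17\right)^{2} = 289$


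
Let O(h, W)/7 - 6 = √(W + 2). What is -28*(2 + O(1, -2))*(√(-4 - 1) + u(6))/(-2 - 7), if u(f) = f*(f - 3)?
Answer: 2464 + 1232*I*√5/9 ≈ 2464.0 + 306.09*I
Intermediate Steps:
O(h, W) = 42 + 7*√(2 + W) (O(h, W) = 42 + 7*√(W + 2) = 42 + 7*√(2 + W))
u(f) = f*(-3 + f)
-28*(2 + O(1, -2))*(√(-4 - 1) + u(6))/(-2 - 7) = -28*(2 + (42 + 7*√(2 - 2)))*(√(-4 - 1) + 6*(-3 + 6))/(-2 - 7) = -28*(2 + (42 + 7*√0))*(√(-5) + 6*3)/(-9) = -28*(2 + (42 + 7*0))*(I*√5 + 18)*(-⅑) = -28*(2 + (42 + 0))*(18 + I*√5)*(-⅑) = -28*(2 + 42)*(-2 - I*√5/9) = -1232*(-2 - I*√5/9) = -28*(-88 - 44*I*√5/9) = 2464 + 1232*I*√5/9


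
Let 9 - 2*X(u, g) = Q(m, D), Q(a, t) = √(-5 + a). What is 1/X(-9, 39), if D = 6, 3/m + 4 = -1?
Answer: 90/433 + 4*I*√35/433 ≈ 0.20785 + 0.054652*I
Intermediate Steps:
m = -⅗ (m = 3/(-4 - 1) = 3/(-5) = 3*(-⅕) = -⅗ ≈ -0.60000)
X(u, g) = 9/2 - I*√35/5 (X(u, g) = 9/2 - √(-5 - ⅗)/2 = 9/2 - I*√35/5)
1/X(-9, 39) = 1/(9/2 - I*√35/5)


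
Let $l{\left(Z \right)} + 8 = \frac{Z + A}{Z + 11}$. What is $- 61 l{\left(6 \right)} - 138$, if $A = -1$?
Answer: $\frac{5645}{17} \approx 332.06$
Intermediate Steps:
$l{\left(Z \right)} = -8 + \frac{-1 + Z}{11 + Z}$ ($l{\left(Z \right)} = -8 + \frac{Z - 1}{Z + 11} = -8 + \frac{-1 + Z}{11 + Z}$)
$- 61 l{\left(6 \right)} - 138 = - 61 \frac{-89 - 42}{11 + 6} - 138 = - 61 \frac{-89 - 42}{17} - 138 = - 61 \cdot \frac{1}{17} \left(-131\right) - 138 = \left(-61\right) \left(- \frac{131}{17}\right) - 138 = \frac{7991}{17} - 138 = \frac{5645}{17}$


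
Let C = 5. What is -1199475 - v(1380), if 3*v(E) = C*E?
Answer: -1201775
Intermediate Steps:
v(E) = 5*E/3 (v(E) = (5*E)/3 = 5*E/3)
-1199475 - v(1380) = -1199475 - 5*1380/3 = -1199475 - 1*2300 = -1199475 - 2300 = -1201775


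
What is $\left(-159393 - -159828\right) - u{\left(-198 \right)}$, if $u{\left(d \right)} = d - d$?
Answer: $435$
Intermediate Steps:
$u{\left(d \right)} = 0$
$\left(-159393 - -159828\right) - u{\left(-198 \right)} = \left(-159393 - -159828\right) - 0 = \left(-159393 + 159828\right) + 0 = 435 + 0 = 435$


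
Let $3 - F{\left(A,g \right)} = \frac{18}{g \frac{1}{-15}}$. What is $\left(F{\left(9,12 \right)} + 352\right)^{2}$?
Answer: $\frac{570025}{4} \approx 1.4251 \cdot 10^{5}$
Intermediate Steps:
$F{\left(A,g \right)} = 3 + \frac{270}{g}$ ($F{\left(A,g \right)} = 3 - \frac{18}{g \frac{1}{-15}} = 3 - \frac{18}{g \left(- \frac{1}{15}\right)} = 3 - \frac{18}{\left(- \frac{1}{15}\right) g} = 3 - 18 \left(- \frac{15}{g}\right) = 3 - - \frac{270}{g} = 3 + \frac{270}{g}$)
$\left(F{\left(9,12 \right)} + 352\right)^{2} = \left(\left(3 + \frac{270}{12}\right) + 352\right)^{2} = \left(\left(3 + 270 \cdot \frac{1}{12}\right) + 352\right)^{2} = \left(\left(3 + \frac{45}{2}\right) + 352\right)^{2} = \left(\frac{51}{2} + 352\right)^{2} = \left(\frac{755}{2}\right)^{2} = \frac{570025}{4}$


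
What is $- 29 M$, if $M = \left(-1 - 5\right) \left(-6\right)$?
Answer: $-1044$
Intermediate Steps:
$M = 36$ ($M = \left(-6\right) \left(-6\right) = 36$)
$- 29 M = \left(-29\right) 36 = -1044$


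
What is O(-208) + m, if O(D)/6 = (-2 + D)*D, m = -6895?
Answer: 255185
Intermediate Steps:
O(D) = 6*D*(-2 + D) (O(D) = 6*((-2 + D)*D) = 6*(D*(-2 + D)) = 6*D*(-2 + D))
O(-208) + m = 6*(-208)*(-2 - 208) - 6895 = 6*(-208)*(-210) - 6895 = 262080 - 6895 = 255185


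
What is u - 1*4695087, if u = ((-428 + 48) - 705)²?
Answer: -3517862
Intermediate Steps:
u = 1177225 (u = (-380 - 705)² = (-1085)² = 1177225)
u - 1*4695087 = 1177225 - 1*4695087 = 1177225 - 4695087 = -3517862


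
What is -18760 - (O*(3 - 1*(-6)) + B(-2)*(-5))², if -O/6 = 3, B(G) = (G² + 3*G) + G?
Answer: -38924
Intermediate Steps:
B(G) = G² + 4*G
O = -18 (O = -6*3 = -18)
-18760 - (O*(3 - 1*(-6)) + B(-2)*(-5))² = -18760 - (-18*(3 - 1*(-6)) - 2*(4 - 2)*(-5))² = -18760 - (-18*(3 + 6) - 2*2*(-5))² = -18760 - (-18*9 - 4*(-5))² = -18760 - (-162 + 20)² = -18760 - 1*(-142)² = -18760 - 1*20164 = -18760 - 20164 = -38924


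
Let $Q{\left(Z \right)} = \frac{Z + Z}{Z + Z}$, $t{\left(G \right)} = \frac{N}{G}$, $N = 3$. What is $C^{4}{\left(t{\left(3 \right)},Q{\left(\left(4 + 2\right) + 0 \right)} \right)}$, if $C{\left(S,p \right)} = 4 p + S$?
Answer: $625$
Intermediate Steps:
$t{\left(G \right)} = \frac{3}{G}$
$Q{\left(Z \right)} = 1$ ($Q{\left(Z \right)} = \frac{2 Z}{2 Z} = 2 Z \frac{1}{2 Z} = 1$)
$C{\left(S,p \right)} = S + 4 p$
$C^{4}{\left(t{\left(3 \right)},Q{\left(\left(4 + 2\right) + 0 \right)} \right)} = \left(\frac{3}{3} + 4 \cdot 1\right)^{4} = \left(3 \cdot \frac{1}{3} + 4\right)^{4} = \left(1 + 4\right)^{4} = 5^{4} = 625$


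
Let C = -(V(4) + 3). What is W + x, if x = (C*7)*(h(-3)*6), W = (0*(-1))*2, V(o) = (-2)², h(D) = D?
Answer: 882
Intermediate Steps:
V(o) = 4
C = -7 (C = -(4 + 3) = -1*7 = -7)
W = 0 (W = 0*2 = 0)
x = 882 (x = (-7*7)*(-3*6) = -49*(-18) = 882)
W + x = 0 + 882 = 882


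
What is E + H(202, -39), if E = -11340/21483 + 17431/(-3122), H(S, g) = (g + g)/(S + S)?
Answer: -338929385/53762401 ≈ -6.3042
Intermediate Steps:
H(S, g) = g/S (H(S, g) = (2*g)/((2*S)) = (2*g)*(1/(2*S)) = g/S)
E = -6505931/1064602 (E = -11340*1/21483 + 17431*(-1/3122) = -180/341 - 17431/3122 = -6505931/1064602 ≈ -6.1111)
E + H(202, -39) = -6505931/1064602 - 39/202 = -338929385/53762401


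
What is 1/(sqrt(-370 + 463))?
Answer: sqrt(93)/93 ≈ 0.10370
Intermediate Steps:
1/(sqrt(-370 + 463)) = 1/(sqrt(93)) = sqrt(93)/93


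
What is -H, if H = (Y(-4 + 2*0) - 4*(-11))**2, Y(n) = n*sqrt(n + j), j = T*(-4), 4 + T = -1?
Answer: -784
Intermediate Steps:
T = -5 (T = -4 - 1 = -5)
j = 20 (j = -5*(-4) = 20)
Y(n) = n*sqrt(20 + n) (Y(n) = n*sqrt(n + 20) = n*sqrt(20 + n))
H = 784 (H = ((-4 + 2*0)*sqrt(20 + (-4 + 2*0)) - 4*(-11))**2 = ((-4 + 0)*sqrt(20 + (-4 + 0)) + 44)**2 = (-4*sqrt(20 - 4) + 44)**2 = (-4*sqrt(16) + 44)**2 = (-4*4 + 44)**2 = (-16 + 44)**2 = 28**2 = 784)
-H = -1*784 = -784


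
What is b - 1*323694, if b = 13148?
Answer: -310546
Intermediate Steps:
b - 1*323694 = 13148 - 1*323694 = 13148 - 323694 = -310546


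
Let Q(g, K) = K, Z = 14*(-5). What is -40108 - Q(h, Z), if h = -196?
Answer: -40038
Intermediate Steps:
Z = -70
-40108 - Q(h, Z) = -40108 - 1*(-70) = -40108 + 70 = -40038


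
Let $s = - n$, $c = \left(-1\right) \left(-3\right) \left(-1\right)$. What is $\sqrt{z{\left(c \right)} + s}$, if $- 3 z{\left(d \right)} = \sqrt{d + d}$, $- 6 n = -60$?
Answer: $\frac{\sqrt{-90 - 3 i \sqrt{6}}}{3} \approx 0.12899 - 3.1649 i$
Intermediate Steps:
$n = 10$ ($n = \left(- \frac{1}{6}\right) \left(-60\right) = 10$)
$c = -3$ ($c = 3 \left(-1\right) = -3$)
$s = -10$ ($s = \left(-1\right) 10 = -10$)
$z{\left(d \right)} = - \frac{\sqrt{2} \sqrt{d}}{3}$ ($z{\left(d \right)} = - \frac{\sqrt{d + d}}{3} = - \frac{\sqrt{2 d}}{3} = - \frac{\sqrt{2} \sqrt{d}}{3}$)
$\sqrt{z{\left(c \right)} + s} = \sqrt{- \frac{\sqrt{2} \sqrt{-3}}{3} - 10} = \sqrt{- \frac{\sqrt{2} i \sqrt{3}}{3} - 10} = \sqrt{- \frac{i \sqrt{6}}{3} - 10} = \sqrt{-10 - \frac{i \sqrt{6}}{3}}$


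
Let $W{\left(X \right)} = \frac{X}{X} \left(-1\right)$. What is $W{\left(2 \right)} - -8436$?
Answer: $8435$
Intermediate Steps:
$W{\left(X \right)} = -1$ ($W{\left(X \right)} = 1 \left(-1\right) = -1$)
$W{\left(2 \right)} - -8436 = -1 - -8436 = -1 + 8436 = 8435$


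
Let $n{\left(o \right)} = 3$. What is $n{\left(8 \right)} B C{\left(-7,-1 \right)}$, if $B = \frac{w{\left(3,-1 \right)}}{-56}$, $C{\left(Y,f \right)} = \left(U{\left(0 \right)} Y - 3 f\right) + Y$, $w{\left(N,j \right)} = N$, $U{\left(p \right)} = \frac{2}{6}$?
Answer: $\frac{57}{56} \approx 1.0179$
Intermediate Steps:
$U{\left(p \right)} = \frac{1}{3}$ ($U{\left(p \right)} = 2 \cdot \frac{1}{6} = \frac{1}{3}$)
$C{\left(Y,f \right)} = - 3 f + \frac{4 Y}{3}$ ($C{\left(Y,f \right)} = \left(\frac{Y}{3} - 3 f\right) + Y = \left(- 3 f + \frac{Y}{3}\right) + Y = - 3 f + \frac{4 Y}{3}$)
$B = - \frac{3}{56}$ ($B = \frac{3}{-56} = 3 \left(- \frac{1}{56}\right) = - \frac{3}{56} \approx -0.053571$)
$n{\left(8 \right)} B C{\left(-7,-1 \right)} = 3 \left(- \frac{3}{56}\right) \left(\left(-3\right) \left(-1\right) + \frac{4}{3} \left(-7\right)\right) = - \frac{9 \left(3 - \frac{28}{3}\right)}{56} = \left(- \frac{9}{56}\right) \left(- \frac{19}{3}\right) = \frac{57}{56}$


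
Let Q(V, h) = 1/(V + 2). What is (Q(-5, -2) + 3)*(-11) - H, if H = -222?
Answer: 578/3 ≈ 192.67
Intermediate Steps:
Q(V, h) = 1/(2 + V)
(Q(-5, -2) + 3)*(-11) - H = (1/(2 - 5) + 3)*(-11) - 1*(-222) = (1/(-3) + 3)*(-11) + 222 = (-1/3 + 3)*(-11) + 222 = (8/3)*(-11) + 222 = -88/3 + 222 = 578/3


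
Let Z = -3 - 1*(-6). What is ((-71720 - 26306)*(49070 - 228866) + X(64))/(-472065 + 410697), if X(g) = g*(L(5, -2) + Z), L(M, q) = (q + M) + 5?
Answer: -2203085425/7671 ≈ -2.8720e+5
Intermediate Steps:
L(M, q) = 5 + M + q (L(M, q) = (M + q) + 5 = 5 + M + q)
Z = 3 (Z = -3 + 6 = 3)
X(g) = 11*g (X(g) = g*((5 + 5 - 2) + 3) = g*(8 + 3) = g*11 = 11*g)
((-71720 - 26306)*(49070 - 228866) + X(64))/(-472065 + 410697) = ((-71720 - 26306)*(49070 - 228866) + 11*64)/(-472065 + 410697) = (-98026*(-179796) + 704)/(-61368) = (17624682696 + 704)*(-1/61368) = 17624683400*(-1/61368) = -2203085425/7671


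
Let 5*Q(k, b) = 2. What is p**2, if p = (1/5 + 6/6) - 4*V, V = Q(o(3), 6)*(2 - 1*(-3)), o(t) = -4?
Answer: 1156/25 ≈ 46.240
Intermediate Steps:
Q(k, b) = 2/5 (Q(k, b) = (1/5)*2 = 2/5)
V = 2 (V = 2*(2 - 1*(-3))/5 = 2*(2 + 3)/5 = (2/5)*5 = 2)
p = -34/5 (p = (1/5 + 6/6) - 4*2 = (1*(1/5) + 6*(1/6)) - 8 = (1/5 + 1) - 8 = 6/5 - 8 = -34/5 ≈ -6.8000)
p**2 = (-34/5)**2 = 1156/25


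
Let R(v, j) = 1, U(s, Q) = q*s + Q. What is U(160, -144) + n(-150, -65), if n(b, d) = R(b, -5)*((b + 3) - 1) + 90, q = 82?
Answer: 12918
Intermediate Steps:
U(s, Q) = Q + 82*s (U(s, Q) = 82*s + Q = Q + 82*s)
n(b, d) = 92 + b (n(b, d) = 1*((b + 3) - 1) + 90 = 1*((3 + b) - 1) + 90 = 1*(2 + b) + 90 = (2 + b) + 90 = 92 + b)
U(160, -144) + n(-150, -65) = (-144 + 82*160) + (92 - 150) = (-144 + 13120) - 58 = 12976 - 58 = 12918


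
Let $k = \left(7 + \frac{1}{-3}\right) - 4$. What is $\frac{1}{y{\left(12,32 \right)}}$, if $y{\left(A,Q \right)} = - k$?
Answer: $- \frac{3}{8} \approx -0.375$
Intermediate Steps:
$k = \frac{8}{3}$ ($k = \left(7 - \frac{1}{3}\right) - 4 = \frac{20}{3} - 4 = \frac{8}{3} \approx 2.6667$)
$y{\left(A,Q \right)} = - \frac{8}{3}$ ($y{\left(A,Q \right)} = \left(-1\right) \frac{8}{3} = - \frac{8}{3}$)
$\frac{1}{y{\left(12,32 \right)}} = \frac{1}{- \frac{8}{3}} = - \frac{3}{8}$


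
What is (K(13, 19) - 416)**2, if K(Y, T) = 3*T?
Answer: 128881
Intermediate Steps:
(K(13, 19) - 416)**2 = (3*19 - 416)**2 = (57 - 416)**2 = (-359)**2 = 128881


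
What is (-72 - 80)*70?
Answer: -10640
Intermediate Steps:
(-72 - 80)*70 = -152*70 = -10640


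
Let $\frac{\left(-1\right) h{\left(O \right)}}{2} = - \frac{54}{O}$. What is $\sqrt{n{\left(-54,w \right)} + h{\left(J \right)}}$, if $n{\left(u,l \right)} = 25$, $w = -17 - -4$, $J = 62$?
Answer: $\frac{\sqrt{25699}}{31} \approx 5.1713$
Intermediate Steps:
$h{\left(O \right)} = \frac{108}{O}$ ($h{\left(O \right)} = - 2 \left(- \frac{54}{O}\right) = \frac{108}{O}$)
$w = -13$ ($w = -17 + 4 = -13$)
$\sqrt{n{\left(-54,w \right)} + h{\left(J \right)}} = \sqrt{25 + \frac{108}{62}} = \sqrt{25 + 108 \cdot \frac{1}{62}} = \sqrt{25 + \frac{54}{31}} = \sqrt{\frac{829}{31}} = \frac{\sqrt{25699}}{31}$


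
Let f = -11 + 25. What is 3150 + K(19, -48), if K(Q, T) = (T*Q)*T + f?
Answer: 46940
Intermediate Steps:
f = 14
K(Q, T) = 14 + Q*T**2 (K(Q, T) = (T*Q)*T + 14 = (Q*T)*T + 14 = Q*T**2 + 14 = 14 + Q*T**2)
3150 + K(19, -48) = 3150 + (14 + 19*(-48)**2) = 3150 + (14 + 19*2304) = 3150 + (14 + 43776) = 3150 + 43790 = 46940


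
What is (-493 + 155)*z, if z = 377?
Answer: -127426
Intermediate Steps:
(-493 + 155)*z = (-493 + 155)*377 = -338*377 = -127426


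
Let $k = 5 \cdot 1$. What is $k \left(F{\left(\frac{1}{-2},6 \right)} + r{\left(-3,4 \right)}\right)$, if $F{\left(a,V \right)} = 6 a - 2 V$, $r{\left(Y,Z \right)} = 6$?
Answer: $-45$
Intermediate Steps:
$F{\left(a,V \right)} = - 2 V + 6 a$
$k = 5$
$k \left(F{\left(\frac{1}{-2},6 \right)} + r{\left(-3,4 \right)}\right) = 5 \left(\left(\left(-2\right) 6 + \frac{6}{-2}\right) + 6\right) = 5 \left(\left(-12 + 6 \left(- \frac{1}{2}\right)\right) + 6\right) = 5 \left(\left(-12 - 3\right) + 6\right) = 5 \left(-15 + 6\right) = 5 \left(-9\right) = -45$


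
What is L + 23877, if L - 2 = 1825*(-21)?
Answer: -14446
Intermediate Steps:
L = -38323 (L = 2 + 1825*(-21) = 2 - 38325 = -38323)
L + 23877 = -38323 + 23877 = -14446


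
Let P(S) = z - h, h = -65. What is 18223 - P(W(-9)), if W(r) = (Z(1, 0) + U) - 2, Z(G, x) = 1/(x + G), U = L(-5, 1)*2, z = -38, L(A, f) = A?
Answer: 18196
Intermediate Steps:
U = -10 (U = -5*2 = -10)
Z(G, x) = 1/(G + x)
W(r) = -11 (W(r) = (1/(1 + 0) - 10) - 2 = (1/1 - 10) - 2 = (1 - 10) - 2 = -9 - 2 = -11)
P(S) = 27 (P(S) = -38 - 1*(-65) = -38 + 65 = 27)
18223 - P(W(-9)) = 18223 - 1*27 = 18223 - 27 = 18196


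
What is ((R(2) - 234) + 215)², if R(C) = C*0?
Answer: 361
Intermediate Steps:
R(C) = 0
((R(2) - 234) + 215)² = ((0 - 234) + 215)² = (-234 + 215)² = (-19)² = 361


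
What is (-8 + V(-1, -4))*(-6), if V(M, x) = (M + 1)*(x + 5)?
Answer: 48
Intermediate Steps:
V(M, x) = (1 + M)*(5 + x)
(-8 + V(-1, -4))*(-6) = (-8 + (5 - 4 + 5*(-1) - 1*(-4)))*(-6) = (-8 + (5 - 4 - 5 + 4))*(-6) = (-8 + 0)*(-6) = -8*(-6) = 48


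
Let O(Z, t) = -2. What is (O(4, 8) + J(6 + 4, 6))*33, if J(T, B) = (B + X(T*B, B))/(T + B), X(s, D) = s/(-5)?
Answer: -627/8 ≈ -78.375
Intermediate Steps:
X(s, D) = -s/5 (X(s, D) = s*(-1/5) = -s/5)
J(T, B) = (B - B*T/5)/(B + T) (J(T, B) = (B - T*B/5)/(T + B) = (B - B*T/5)/(B + T))
(O(4, 8) + J(6 + 4, 6))*33 = (-2 + (1/5)*6*(5 - (6 + 4))/(6 + (6 + 4)))*33 = (-2 + (1/5)*6*(5 - 1*10)/(6 + 10))*33 = (-2 + (1/5)*6*(5 - 10)/16)*33 = (-2 + (1/5)*6*(1/16)*(-5))*33 = (-2 - 3/8)*33 = -19/8*33 = -627/8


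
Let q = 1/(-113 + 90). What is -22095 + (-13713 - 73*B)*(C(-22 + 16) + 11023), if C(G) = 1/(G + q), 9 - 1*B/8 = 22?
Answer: -9381508259/139 ≈ -6.7493e+7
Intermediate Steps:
B = -104 (B = 72 - 8*22 = 72 - 176 = -104)
q = -1/23 (q = 1/(-23) = -1/23 ≈ -0.043478)
C(G) = 1/(-1/23 + G) (C(G) = 1/(G - 1/23) = 1/(-1/23 + G))
-22095 + (-13713 - 73*B)*(C(-22 + 16) + 11023) = -22095 + (-13713 - 73*(-104))*(23/(-1 + 23*(-22 + 16)) + 11023) = -22095 + (-13713 + 7592)*(23/(-1 + 23*(-6)) + 11023) = -22095 - 6121*(23/(-1 - 138) + 11023) = -22095 - 6121*(23/(-139) + 11023) = -22095 - 6121*(23*(-1/139) + 11023) = -22095 - 6121*(-23/139 + 11023) = -22095 - 6121*1532174/139 = -22095 - 9378437054/139 = -9381508259/139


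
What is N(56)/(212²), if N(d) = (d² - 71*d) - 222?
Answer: -531/22472 ≈ -0.023629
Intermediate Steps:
N(d) = -222 + d² - 71*d
N(56)/(212²) = (-222 + 56² - 71*56)/(212²) = (-222 + 3136 - 3976)/44944 = -1062*1/44944 = -531/22472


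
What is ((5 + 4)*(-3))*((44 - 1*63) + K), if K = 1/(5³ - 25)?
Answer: 51273/100 ≈ 512.73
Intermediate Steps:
K = 1/100 (K = 1/(125 - 25) = 1/100 ≈ 0.010000)
((5 + 4)*(-3))*((44 - 1*63) + K) = ((5 + 4)*(-3))*((44 - 1*63) + 1/100) = (9*(-3))*((44 - 63) + 1/100) = -27*(-19 + 1/100) = -27*(-1899/100) = 51273/100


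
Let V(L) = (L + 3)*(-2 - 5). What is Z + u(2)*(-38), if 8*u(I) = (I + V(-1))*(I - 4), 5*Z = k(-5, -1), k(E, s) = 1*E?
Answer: -115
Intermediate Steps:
V(L) = -21 - 7*L (V(L) = (3 + L)*(-7) = -21 - 7*L)
k(E, s) = E
Z = -1 (Z = (⅕)*(-5) = -1)
u(I) = (-14 + I)*(-4 + I)/8 (u(I) = ((I + (-21 - 7*(-1)))*(I - 4))/8 = ((I + (-21 + 7))*(-4 + I))/8 = ((I - 14)*(-4 + I))/8 = ((-14 + I)*(-4 + I))/8 = (-14 + I)*(-4 + I)/8)
Z + u(2)*(-38) = -1 + (7 - 9/4*2 + (⅛)*2²)*(-38) = -1 + (7 - 9/2 + (⅛)*4)*(-38) = -1 + (7 - 9/2 + ½)*(-38) = -1 + 3*(-38) = -1 - 114 = -115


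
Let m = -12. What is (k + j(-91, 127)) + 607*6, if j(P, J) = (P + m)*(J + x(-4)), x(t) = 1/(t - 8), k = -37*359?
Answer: -272561/12 ≈ -22713.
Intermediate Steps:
k = -13283
x(t) = 1/(-8 + t)
j(P, J) = (-12 + P)*(-1/12 + J) (j(P, J) = (P - 12)*(J + 1/(-8 - 4)) = (-12 + P)*(J + 1/(-12)) = (-12 + P)*(J - 1/12) = (-12 + P)*(-1/12 + J))
(k + j(-91, 127)) + 607*6 = (-13283 + (1 - 12*127 - 1/12*(-91) + 127*(-91))) + 607*6 = (-13283 + (1 - 1524 + 91/12 - 11557)) + 3642 = (-13283 - 156869/12) + 3642 = -316265/12 + 3642 = -272561/12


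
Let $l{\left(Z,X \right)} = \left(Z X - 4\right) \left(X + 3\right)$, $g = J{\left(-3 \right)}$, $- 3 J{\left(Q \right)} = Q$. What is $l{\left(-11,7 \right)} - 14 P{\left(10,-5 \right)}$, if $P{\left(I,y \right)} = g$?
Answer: $-824$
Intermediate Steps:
$J{\left(Q \right)} = - \frac{Q}{3}$
$g = 1$ ($g = \left(- \frac{1}{3}\right) \left(-3\right) = 1$)
$P{\left(I,y \right)} = 1$
$l{\left(Z,X \right)} = \left(-4 + X Z\right) \left(3 + X\right)$ ($l{\left(Z,X \right)} = \left(X Z - 4\right) \left(3 + X\right) = \left(-4 + X Z\right) \left(3 + X\right)$)
$l{\left(-11,7 \right)} - 14 P{\left(10,-5 \right)} = \left(-12 - 28 - 11 \cdot 7^{2} + 3 \cdot 7 \left(-11\right)\right) - 14 = \left(-12 - 28 - 539 - 231\right) - 14 = -810 - 14 = -824$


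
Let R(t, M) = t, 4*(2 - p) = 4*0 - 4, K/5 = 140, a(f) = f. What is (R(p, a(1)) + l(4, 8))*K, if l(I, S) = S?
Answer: 7700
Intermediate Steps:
K = 700 (K = 5*140 = 700)
p = 3 (p = 2 - (4*0 - 4)/4 = 2 - (0 - 4)/4 = 2 - ¼*(-4) = 2 + 1 = 3)
(R(p, a(1)) + l(4, 8))*K = (3 + 8)*700 = 11*700 = 7700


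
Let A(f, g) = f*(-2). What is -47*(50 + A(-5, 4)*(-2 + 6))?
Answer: -4230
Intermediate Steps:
A(f, g) = -2*f
-47*(50 + A(-5, 4)*(-2 + 6)) = -47*(50 + (-2*(-5))*(-2 + 6)) = -47*(50 + 10*4) = -47*(50 + 40) = -47*90 = -4230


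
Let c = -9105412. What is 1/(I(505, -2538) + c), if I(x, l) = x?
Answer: -1/9104907 ≈ -1.0983e-7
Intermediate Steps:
1/(I(505, -2538) + c) = 1/(505 - 9105412) = 1/(-9104907) = -1/9104907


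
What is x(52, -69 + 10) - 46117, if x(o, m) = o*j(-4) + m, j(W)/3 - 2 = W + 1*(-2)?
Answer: -46800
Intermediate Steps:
j(W) = 3*W (j(W) = 6 + 3*(W + 1*(-2)) = 6 + 3*(W - 2) = 6 + 3*(-2 + W) = 6 + (-6 + 3*W) = 3*W)
x(o, m) = m - 12*o (x(o, m) = o*(3*(-4)) + m = o*(-12) + m = -12*o + m = m - 12*o)
x(52, -69 + 10) - 46117 = ((-69 + 10) - 12*52) - 46117 = (-59 - 624) - 46117 = -683 - 46117 = -46800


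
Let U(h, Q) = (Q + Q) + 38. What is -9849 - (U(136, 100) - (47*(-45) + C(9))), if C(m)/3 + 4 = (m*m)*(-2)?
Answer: -12700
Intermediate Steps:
C(m) = -12 - 6*m² (C(m) = -12 + 3*((m*m)*(-2)) = -12 + 3*(m²*(-2)) = -12 + 3*(-2*m²) = -12 - 6*m²)
U(h, Q) = 38 + 2*Q (U(h, Q) = 2*Q + 38 = 38 + 2*Q)
-9849 - (U(136, 100) - (47*(-45) + C(9))) = -9849 - ((38 + 2*100) - (47*(-45) + (-12 - 6*9²))) = -9849 - ((38 + 200) - (-2115 + (-12 - 6*81))) = -9849 - (238 - (-2115 + (-12 - 486))) = -9849 - (238 - (-2115 - 498)) = -9849 - (238 - 1*(-2613)) = -9849 - (238 + 2613) = -9849 - 1*2851 = -9849 - 2851 = -12700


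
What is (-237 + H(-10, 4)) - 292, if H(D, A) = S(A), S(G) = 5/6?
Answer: -3169/6 ≈ -528.17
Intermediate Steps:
S(G) = ⅚ (S(G) = 5*(⅙) = ⅚)
H(D, A) = ⅚
(-237 + H(-10, 4)) - 292 = (-237 + ⅚) - 292 = -1417/6 - 292 = -3169/6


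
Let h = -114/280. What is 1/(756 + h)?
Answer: 140/105783 ≈ 0.0013235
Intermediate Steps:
h = -57/140 (h = -114*1/280 = -57/140 ≈ -0.40714)
1/(756 + h) = 1/(756 - 57/140) = 1/(105783/140) = 140/105783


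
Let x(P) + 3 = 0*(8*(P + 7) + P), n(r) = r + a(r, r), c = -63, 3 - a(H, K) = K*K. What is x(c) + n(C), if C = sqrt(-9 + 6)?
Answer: 3 + I*sqrt(3) ≈ 3.0 + 1.732*I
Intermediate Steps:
a(H, K) = 3 - K**2 (a(H, K) = 3 - K*K = 3 - K**2)
C = I*sqrt(3) (C = sqrt(-3) = I*sqrt(3) ≈ 1.732*I)
n(r) = 3 + r - r**2 (n(r) = r + (3 - r**2) = 3 + r - r**2)
x(P) = -3 (x(P) = -3 + 0*(8*(P + 7) + P) = -3 + 0*(8*(7 + P) + P) = -3 + 0*((56 + 8*P) + P) = -3 + 0*(56 + 9*P) = -3 + 0 = -3)
x(c) + n(C) = -3 + (3 + I*sqrt(3) - (I*sqrt(3))**2) = -3 + (3 + I*sqrt(3) - 1*(-3)) = -3 + (3 + I*sqrt(3) + 3) = -3 + (6 + I*sqrt(3)) = 3 + I*sqrt(3)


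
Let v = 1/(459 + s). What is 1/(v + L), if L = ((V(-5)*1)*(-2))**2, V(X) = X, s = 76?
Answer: 535/53501 ≈ 0.0099998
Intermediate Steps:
L = 100 (L = (-5*1*(-2))**2 = (-5*(-2))**2 = 10**2 = 100)
v = 1/535 (v = 1/(459 + 76) = 1/535 ≈ 0.0018692)
1/(v + L) = 1/(1/535 + 100) = 1/(53501/535) = 535/53501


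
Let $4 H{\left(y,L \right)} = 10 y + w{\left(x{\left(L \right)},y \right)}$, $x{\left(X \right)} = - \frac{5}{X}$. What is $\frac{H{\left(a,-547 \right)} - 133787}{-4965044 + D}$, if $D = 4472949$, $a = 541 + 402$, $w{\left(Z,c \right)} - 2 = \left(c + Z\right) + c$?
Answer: $\frac{57307001}{215340772} \approx 0.26612$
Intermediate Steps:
$w{\left(Z,c \right)} = 2 + Z + 2 c$ ($w{\left(Z,c \right)} = 2 + \left(\left(c + Z\right) + c\right) = 2 + \left(\left(Z + c\right) + c\right) = 2 + \left(Z + 2 c\right) = 2 + Z + 2 c$)
$a = 943$
$H{\left(y,L \right)} = \frac{1}{2} + 3 y - \frac{5}{4 L}$ ($H{\left(y,L \right)} = \frac{10 y + \left(2 - \frac{5}{L} + 2 y\right)}{4} = \frac{2 - \frac{5}{L} + 12 y}{4} = \frac{1}{2} + 3 y - \frac{5}{4 L}$)
$\frac{H{\left(a,-547 \right)} - 133787}{-4965044 + D} = \frac{\left(\frac{1}{2} + 3 \cdot 943 - \frac{5}{4 \left(-547\right)}\right) - 133787}{-4965044 + 4472949} = \frac{\left(\frac{1}{2} + 2829 - - \frac{5}{2188}\right) - 133787}{-492095} = \left(\left(\frac{1}{2} + 2829 + \frac{5}{2188}\right) - 133787\right) \left(- \frac{1}{492095}\right) = \left(\frac{6190951}{2188} - 133787\right) \left(- \frac{1}{492095}\right) = \left(- \frac{286535005}{2188}\right) \left(- \frac{1}{492095}\right) = \frac{57307001}{215340772}$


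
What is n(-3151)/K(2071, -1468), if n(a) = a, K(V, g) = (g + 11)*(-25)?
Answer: -3151/36425 ≈ -0.086506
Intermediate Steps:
K(V, g) = -275 - 25*g (K(V, g) = (11 + g)*(-25) = -275 - 25*g)
n(-3151)/K(2071, -1468) = -3151/(-275 - 25*(-1468)) = -3151/(-275 + 36700) = -3151/36425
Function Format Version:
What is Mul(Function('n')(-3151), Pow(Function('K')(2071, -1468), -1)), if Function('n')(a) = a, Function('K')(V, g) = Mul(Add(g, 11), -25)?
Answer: Rational(-3151, 36425) ≈ -0.086506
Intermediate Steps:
Function('K')(V, g) = Add(-275, Mul(-25, g)) (Function('K')(V, g) = Mul(Add(11, g), -25) = Add(-275, Mul(-25, g)))
Mul(Function('n')(-3151), Pow(Function('K')(2071, -1468), -1)) = Mul(-3151, Pow(Add(-275, Mul(-25, -1468)), -1)) = Mul(-3151, Pow(Add(-275, 36700), -1)) = Mul(-3151, Pow(36425, -1)) = Mul(-3151, Rational(1, 36425)) = Rational(-3151, 36425)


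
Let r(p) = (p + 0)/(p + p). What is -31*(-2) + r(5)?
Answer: 125/2 ≈ 62.500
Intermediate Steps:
r(p) = ½ (r(p) = p/((2*p)) = p*(1/(2*p)) = ½)
-31*(-2) + r(5) = -31*(-2) + ½ = 62 + ½ = 125/2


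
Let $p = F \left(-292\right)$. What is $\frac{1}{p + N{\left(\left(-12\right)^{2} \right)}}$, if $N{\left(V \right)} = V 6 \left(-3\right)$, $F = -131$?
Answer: $\frac{1}{35660} \approx 2.8043 \cdot 10^{-5}$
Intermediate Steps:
$N{\left(V \right)} = - 18 V$ ($N{\left(V \right)} = 6 V \left(-3\right) = - 18 V$)
$p = 38252$ ($p = \left(-131\right) \left(-292\right) = 38252$)
$\frac{1}{p + N{\left(\left(-12\right)^{2} \right)}} = \frac{1}{38252 - 18 \left(-12\right)^{2}} = \frac{1}{38252 - 2592} = \frac{1}{35660}$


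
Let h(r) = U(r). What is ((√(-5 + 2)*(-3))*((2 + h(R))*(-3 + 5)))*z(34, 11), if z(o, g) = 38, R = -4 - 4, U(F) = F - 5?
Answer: 2508*I*√3 ≈ 4344.0*I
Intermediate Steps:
U(F) = -5 + F
R = -8
h(r) = -5 + r
((√(-5 + 2)*(-3))*((2 + h(R))*(-3 + 5)))*z(34, 11) = ((√(-5 + 2)*(-3))*((2 + (-5 - 8))*(-3 + 5)))*38 = ((√(-3)*(-3))*((2 - 13)*2))*38 = (((I*√3)*(-3))*(-11*2))*38 = (-3*I*√3*(-22))*38 = (66*I*√3)*38 = 2508*I*√3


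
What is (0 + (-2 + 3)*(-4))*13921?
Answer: -55684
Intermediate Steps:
(0 + (-2 + 3)*(-4))*13921 = (0 + 1*(-4))*13921 = (0 - 4)*13921 = -4*13921 = -55684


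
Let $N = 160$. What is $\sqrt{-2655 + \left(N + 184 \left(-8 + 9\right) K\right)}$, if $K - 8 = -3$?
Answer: $15 i \sqrt{7} \approx 39.686 i$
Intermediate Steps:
$K = 5$ ($K = 8 - 3 = 5$)
$\sqrt{-2655 + \left(N + 184 \left(-8 + 9\right) K\right)} = \sqrt{-2655 + \left(160 + 184 \left(-8 + 9\right) 5\right)} = \sqrt{-2655 + \left(160 + 184 \cdot 1 \cdot 5\right)} = \sqrt{-2655 + \left(160 + 184 \cdot 5\right)} = \sqrt{-2655 + \left(160 + 920\right)} = \sqrt{-2655 + 1080} = \sqrt{-1575} = 15 i \sqrt{7}$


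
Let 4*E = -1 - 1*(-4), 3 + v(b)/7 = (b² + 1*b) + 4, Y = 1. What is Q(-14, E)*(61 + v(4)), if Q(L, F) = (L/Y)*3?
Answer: -8736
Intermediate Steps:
v(b) = 7 + 7*b + 7*b² (v(b) = -21 + 7*((b² + 1*b) + 4) = -21 + 7*((b² + b) + 4) = -21 + 7*((b + b²) + 4) = -21 + 7*(4 + b + b²) = -21 + (28 + 7*b + 7*b²) = 7 + 7*b + 7*b²)
E = ¾ (E = (-1 - 1*(-4))/4 = (-1 + 4)/4 = (¼)*3 = ¾ ≈ 0.75000)
Q(L, F) = 3*L (Q(L, F) = (L/1)*3 = (1*L)*3 = L*3 = 3*L)
Q(-14, E)*(61 + v(4)) = (3*(-14))*(61 + (7 + 7*4 + 7*4²)) = -42*(61 + (7 + 28 + 7*16)) = -42*(61 + (7 + 28 + 112)) = -42*(61 + 147) = -42*208 = -8736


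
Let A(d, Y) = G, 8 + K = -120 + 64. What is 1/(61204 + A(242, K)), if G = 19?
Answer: 1/61223 ≈ 1.6334e-5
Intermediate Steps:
K = -64 (K = -8 + (-120 + 64) = -8 - 56 = -64)
A(d, Y) = 19
1/(61204 + A(242, K)) = 1/(61204 + 19) = 1/61223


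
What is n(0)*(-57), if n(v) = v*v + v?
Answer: 0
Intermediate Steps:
n(v) = v + v**2 (n(v) = v**2 + v = v + v**2)
n(0)*(-57) = (0*(1 + 0))*(-57) = (0*1)*(-57) = 0*(-57) = 0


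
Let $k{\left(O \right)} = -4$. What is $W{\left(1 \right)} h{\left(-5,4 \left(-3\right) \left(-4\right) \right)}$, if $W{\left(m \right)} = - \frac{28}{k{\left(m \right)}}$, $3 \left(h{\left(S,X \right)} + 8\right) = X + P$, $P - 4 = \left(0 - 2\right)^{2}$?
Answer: $\frac{224}{3} \approx 74.667$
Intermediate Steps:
$P = 8$ ($P = 4 + \left(0 - 2\right)^{2} = 4 + \left(-2\right)^{2} = 4 + 4 = 8$)
$h{\left(S,X \right)} = - \frac{16}{3} + \frac{X}{3}$ ($h{\left(S,X \right)} = -8 + \frac{X + 8}{3} = -8 + \frac{8 + X}{3} = -8 + \left(\frac{8}{3} + \frac{X}{3}\right) = - \frac{16}{3} + \frac{X}{3}$)
$W{\left(m \right)} = 7$ ($W{\left(m \right)} = - \frac{28}{-4} = \left(-28\right) \left(- \frac{1}{4}\right) = 7$)
$W{\left(1 \right)} h{\left(-5,4 \left(-3\right) \left(-4\right) \right)} = 7 \left(- \frac{16}{3} + \frac{4 \left(-3\right) \left(-4\right)}{3}\right) = 7 \left(- \frac{16}{3} + \frac{\left(-12\right) \left(-4\right)}{3}\right) = 7 \left(- \frac{16}{3} + \frac{1}{3} \cdot 48\right) = 7 \left(- \frac{16}{3} + 16\right) = 7 \cdot \frac{32}{3} = \frac{224}{3}$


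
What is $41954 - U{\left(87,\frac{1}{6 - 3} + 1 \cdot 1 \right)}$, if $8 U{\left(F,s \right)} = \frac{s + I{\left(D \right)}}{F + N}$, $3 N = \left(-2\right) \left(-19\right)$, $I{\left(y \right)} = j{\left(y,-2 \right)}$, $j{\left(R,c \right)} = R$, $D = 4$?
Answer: $\frac{12544244}{299} \approx 41954.0$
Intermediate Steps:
$I{\left(y \right)} = y$
$N = \frac{38}{3}$ ($N = \frac{\left(-2\right) \left(-19\right)}{3} = \frac{1}{3} \cdot 38 = \frac{38}{3} \approx 12.667$)
$U{\left(F,s \right)} = \frac{4 + s}{8 \left(\frac{38}{3} + F\right)}$ ($U{\left(F,s \right)} = \frac{\left(s + 4\right) \frac{1}{F + \frac{38}{3}}}{8} = \frac{\left(4 + s\right) \frac{1}{\frac{38}{3} + F}}{8} = \frac{\frac{1}{\frac{38}{3} + F} \left(4 + s\right)}{8} = \frac{4 + s}{8 \left(\frac{38}{3} + F\right)}$)
$41954 - U{\left(87,\frac{1}{6 - 3} + 1 \cdot 1 \right)} = 41954 - \frac{3 \left(4 + \left(\frac{1}{6 - 3} + 1 \cdot 1\right)\right)}{8 \left(38 + 3 \cdot 87\right)} = 41954 - \frac{3 \left(4 + \left(\frac{1}{3} + 1\right)\right)}{8 \left(38 + 261\right)} = 41954 - \frac{3 \left(4 + \left(\frac{1}{3} + 1\right)\right)}{8 \cdot 299} = 41954 - \frac{3}{8} \cdot \frac{1}{299} \left(4 + \frac{4}{3}\right) = 41954 - \frac{3}{8} \cdot \frac{1}{299} \cdot \frac{16}{3} = 41954 - \frac{2}{299} = \frac{12544244}{299}$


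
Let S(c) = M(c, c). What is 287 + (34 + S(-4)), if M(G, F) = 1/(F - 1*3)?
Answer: 2246/7 ≈ 320.86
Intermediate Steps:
M(G, F) = 1/(-3 + F) (M(G, F) = 1/(F - 3) = 1/(-3 + F))
S(c) = 1/(-3 + c)
287 + (34 + S(-4)) = 287 + (34 + 1/(-3 - 4)) = 287 + (34 + 1/(-7)) = 287 + (34 - 1/7) = 287 + 237/7 = 2246/7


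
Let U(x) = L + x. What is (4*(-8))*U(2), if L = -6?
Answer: 128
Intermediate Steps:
U(x) = -6 + x
(4*(-8))*U(2) = (4*(-8))*(-6 + 2) = -32*(-4) = 128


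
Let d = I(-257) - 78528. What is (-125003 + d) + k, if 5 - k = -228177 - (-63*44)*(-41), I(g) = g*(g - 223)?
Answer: 261663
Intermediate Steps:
I(g) = g*(-223 + g)
d = 44832 (d = -257*(-223 - 257) - 78528 = -257*(-480) - 78528 = 123360 - 78528 = 44832)
k = 341834 (k = 5 - (-228177 - (-63*44)*(-41)) = 5 - (-228177 - (-2772)*(-41)) = 5 - (-228177 - 1*113652) = 5 - (-228177 - 113652) = 5 - 1*(-341829) = 5 + 341829 = 341834)
(-125003 + d) + k = (-125003 + 44832) + 341834 = -80171 + 341834 = 261663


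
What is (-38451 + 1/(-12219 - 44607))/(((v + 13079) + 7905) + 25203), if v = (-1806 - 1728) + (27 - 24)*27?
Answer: -2185016527/2428402284 ≈ -0.89978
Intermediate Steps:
v = -3453 (v = -3534 + 3*27 = -3534 + 81 = -3453)
(-38451 + 1/(-12219 - 44607))/(((v + 13079) + 7905) + 25203) = (-38451 + 1/(-12219 - 44607))/(((-3453 + 13079) + 7905) + 25203) = (-38451 + 1/(-56826))/((9626 + 7905) + 25203) = (-38451 - 1/56826)/(17531 + 25203) = -2185016527/56826/42734 = -2185016527/56826*1/42734 = -2185016527/2428402284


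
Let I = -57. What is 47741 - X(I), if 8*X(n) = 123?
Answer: 381805/8 ≈ 47726.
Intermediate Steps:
X(n) = 123/8 (X(n) = (⅛)*123 = 123/8)
47741 - X(I) = 47741 - 1*123/8 = 47741 - 123/8 = 381805/8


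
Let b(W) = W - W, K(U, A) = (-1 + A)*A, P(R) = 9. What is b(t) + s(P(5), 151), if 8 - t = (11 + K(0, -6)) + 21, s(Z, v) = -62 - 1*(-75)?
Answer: 13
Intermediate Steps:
K(U, A) = A*(-1 + A)
s(Z, v) = 13 (s(Z, v) = -62 + 75 = 13)
t = -66 (t = 8 - ((11 - 6*(-1 - 6)) + 21) = 8 - ((11 - 6*(-7)) + 21) = 8 - ((11 + 42) + 21) = 8 - (53 + 21) = 8 - 1*74 = 8 - 74 = -66)
b(W) = 0
b(t) + s(P(5), 151) = 0 + 13 = 13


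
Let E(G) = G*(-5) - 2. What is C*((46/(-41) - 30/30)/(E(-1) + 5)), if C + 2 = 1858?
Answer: -20184/41 ≈ -492.29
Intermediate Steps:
E(G) = -2 - 5*G (E(G) = -5*G - 2 = -2 - 5*G)
C = 1856 (C = -2 + 1858 = 1856)
C*((46/(-41) - 30/30)/(E(-1) + 5)) = 1856*((46/(-41) - 30/30)/((-2 - 5*(-1)) + 5)) = 1856*((46*(-1/41) - 30*1/30)/((-2 + 5) + 5)) = 1856*((-46/41 - 1)/(3 + 5)) = 1856*(-87/41/8) = 1856*(-87/41*⅛) = 1856*(-87/328) = -20184/41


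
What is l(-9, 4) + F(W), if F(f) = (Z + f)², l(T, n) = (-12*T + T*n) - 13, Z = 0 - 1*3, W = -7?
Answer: 159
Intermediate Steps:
Z = -3 (Z = 0 - 3 = -3)
l(T, n) = -13 - 12*T + T*n
F(f) = (-3 + f)²
l(-9, 4) + F(W) = (-13 - 12*(-9) - 9*4) + (-3 - 7)² = (-13 + 108 - 36) + (-10)² = 59 + 100 = 159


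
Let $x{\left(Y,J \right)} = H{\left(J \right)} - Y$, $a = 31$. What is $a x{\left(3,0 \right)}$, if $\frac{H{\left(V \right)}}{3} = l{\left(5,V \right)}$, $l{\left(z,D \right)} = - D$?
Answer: $-93$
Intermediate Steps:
$H{\left(V \right)} = - 3 V$ ($H{\left(V \right)} = 3 \left(- V\right) = - 3 V$)
$x{\left(Y,J \right)} = - Y - 3 J$ ($x{\left(Y,J \right)} = - 3 J - Y = - Y - 3 J$)
$a x{\left(3,0 \right)} = 31 \left(\left(-1\right) 3 - 0\right) = 31 \left(-3 + 0\right) = 31 \left(-3\right) = -93$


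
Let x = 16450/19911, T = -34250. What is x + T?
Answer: -681935300/19911 ≈ -34249.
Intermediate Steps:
x = 16450/19911 (x = 16450*(1/19911) = 16450/19911 ≈ 0.82618)
x + T = 16450/19911 - 34250 = -681935300/19911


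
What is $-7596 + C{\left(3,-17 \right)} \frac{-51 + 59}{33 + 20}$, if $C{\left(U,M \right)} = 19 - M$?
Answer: $- \frac{402300}{53} \approx -7590.6$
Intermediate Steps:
$-7596 + C{\left(3,-17 \right)} \frac{-51 + 59}{33 + 20} = -7596 + \left(19 - -17\right) \frac{-51 + 59}{33 + 20} = -7596 + \left(19 + 17\right) \frac{8}{53} = -7596 + 36 \cdot 8 \cdot \frac{1}{53} = -7596 + 36 \cdot \frac{8}{53} = -7596 + \frac{288}{53} = - \frac{402300}{53}$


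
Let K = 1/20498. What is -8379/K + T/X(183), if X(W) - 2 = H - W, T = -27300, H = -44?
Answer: -515257862/3 ≈ -1.7175e+8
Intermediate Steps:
K = 1/20498 ≈ 4.8785e-5
X(W) = -42 - W (X(W) = 2 + (-44 - W) = -42 - W)
-8379/K + T/X(183) = -8379/1/20498 - 27300/(-42 - 1*183) = -8379*20498 - 27300/(-42 - 183) = -171752742 - 27300/(-225) = -171752742 - 27300*(-1/225) = -171752742 + 364/3 = -515257862/3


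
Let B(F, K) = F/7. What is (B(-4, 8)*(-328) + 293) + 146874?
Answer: 1031481/7 ≈ 1.4735e+5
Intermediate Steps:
B(F, K) = F/7 (B(F, K) = F*(⅐) = F/7)
(B(-4, 8)*(-328) + 293) + 146874 = (((⅐)*(-4))*(-328) + 293) + 146874 = (-4/7*(-328) + 293) + 146874 = (1312/7 + 293) + 146874 = 3363/7 + 146874 = 1031481/7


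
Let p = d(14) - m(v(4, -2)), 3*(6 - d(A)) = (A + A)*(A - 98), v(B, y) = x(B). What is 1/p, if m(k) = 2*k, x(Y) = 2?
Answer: 1/786 ≈ 0.0012723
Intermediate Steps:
v(B, y) = 2
d(A) = 6 - 2*A*(-98 + A)/3 (d(A) = 6 - (A + A)*(A - 98)/3 = 6 - 2*A*(-98 + A)/3)
p = 786 (p = (6 - ⅔*14² + (196/3)*14) - 2*2 = (6 - ⅔*196 + 2744/3) - 1*4 = (6 - 392/3 + 2744/3) - 4 = 790 - 4 = 786)
1/p = 1/786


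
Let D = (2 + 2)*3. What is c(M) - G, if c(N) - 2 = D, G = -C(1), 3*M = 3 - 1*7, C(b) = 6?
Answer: 20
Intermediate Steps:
M = -4/3 (M = (3 - 1*7)/3 = (3 - 7)/3 = (⅓)*(-4) = -4/3 ≈ -1.3333)
G = -6 (G = -1*6 = -6)
D = 12 (D = 4*3 = 12)
c(N) = 14 (c(N) = 2 + 12 = 14)
c(M) - G = 14 - 1*(-6) = 14 + 6 = 20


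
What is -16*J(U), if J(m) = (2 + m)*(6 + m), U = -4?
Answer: 64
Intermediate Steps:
-16*J(U) = -16*(12 + (-4)² + 8*(-4)) = -16*(12 + 16 - 32) = -16*(-4) = 64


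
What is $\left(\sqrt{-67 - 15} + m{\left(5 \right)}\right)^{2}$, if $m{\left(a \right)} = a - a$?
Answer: $-82$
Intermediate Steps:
$m{\left(a \right)} = 0$
$\left(\sqrt{-67 - 15} + m{\left(5 \right)}\right)^{2} = \left(\sqrt{-67 - 15} + 0\right)^{2} = \left(\sqrt{-82} + 0\right)^{2} = \left(i \sqrt{82} + 0\right)^{2} = \left(i \sqrt{82}\right)^{2} = -82$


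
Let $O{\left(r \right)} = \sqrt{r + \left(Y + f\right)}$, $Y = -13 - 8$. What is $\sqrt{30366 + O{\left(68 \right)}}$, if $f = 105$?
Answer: $\sqrt{30366 + 2 \sqrt{38}} \approx 174.29$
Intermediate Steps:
$Y = -21$ ($Y = -13 - 8 = -21$)
$O{\left(r \right)} = \sqrt{84 + r}$ ($O{\left(r \right)} = \sqrt{r + \left(-21 + 105\right)} = \sqrt{r + 84} = \sqrt{84 + r}$)
$\sqrt{30366 + O{\left(68 \right)}} = \sqrt{30366 + \sqrt{84 + 68}} = \sqrt{30366 + \sqrt{152}} = \sqrt{30366 + 2 \sqrt{38}}$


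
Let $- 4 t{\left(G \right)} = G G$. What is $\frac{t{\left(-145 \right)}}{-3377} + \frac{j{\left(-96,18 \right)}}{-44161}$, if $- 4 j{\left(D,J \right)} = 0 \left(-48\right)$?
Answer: $\frac{21025}{13508} \approx 1.5565$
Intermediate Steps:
$j{\left(D,J \right)} = 0$ ($j{\left(D,J \right)} = - \frac{0 \left(-48\right)}{4} = \left(- \frac{1}{4}\right) 0 = 0$)
$t{\left(G \right)} = - \frac{G^{2}}{4}$ ($t{\left(G \right)} = - \frac{G G}{4} = - \frac{G^{2}}{4}$)
$\frac{t{\left(-145 \right)}}{-3377} + \frac{j{\left(-96,18 \right)}}{-44161} = \frac{\left(- \frac{1}{4}\right) \left(-145\right)^{2}}{-3377} + \frac{0}{-44161} = \left(- \frac{1}{4}\right) 21025 \left(- \frac{1}{3377}\right) + 0 \left(- \frac{1}{44161}\right) = \left(- \frac{21025}{4}\right) \left(- \frac{1}{3377}\right) + 0 = \frac{21025}{13508} + 0 = \frac{21025}{13508}$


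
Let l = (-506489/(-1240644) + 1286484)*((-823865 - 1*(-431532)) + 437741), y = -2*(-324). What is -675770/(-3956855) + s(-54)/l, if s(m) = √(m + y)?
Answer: 135154/791371 + 310161*√66/6039525709708040 ≈ 0.17078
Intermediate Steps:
y = 648
s(m) = √(648 + m) (s(m) = √(m + 648) = √(648 + m))
l = 6039525709708040/103387 (l = (-506489*(-1/1240644) + 1286484)*((-823865 + 431532) + 437741) = (506489/1240644 + 1286484)*(-392333 + 437741) = (1596069162185/1240644)*45408 = 6039525709708040/103387 ≈ 5.8417e+10)
-675770/(-3956855) + s(-54)/l = -675770/(-3956855) + √(648 - 54)/(6039525709708040/103387) = -675770*(-1/3956855) + √594*(103387/6039525709708040) = 135154/791371 + (3*√66)*(103387/6039525709708040) = 135154/791371 + 310161*√66/6039525709708040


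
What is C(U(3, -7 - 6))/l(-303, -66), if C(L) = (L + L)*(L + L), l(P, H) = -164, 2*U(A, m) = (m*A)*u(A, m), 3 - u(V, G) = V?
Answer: 0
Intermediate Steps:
u(V, G) = 3 - V
U(A, m) = A*m*(3 - A)/2 (U(A, m) = ((m*A)*(3 - A))/2 = ((A*m)*(3 - A))/2 = (A*m*(3 - A))/2 = A*m*(3 - A)/2)
C(L) = 4*L**2 (C(L) = (2*L)*(2*L) = 4*L**2)
C(U(3, -7 - 6))/l(-303, -66) = (4*((1/2)*3*(-7 - 6)*(3 - 1*3))**2)/(-164) = (4*((1/2)*3*(-13)*(3 - 3))**2)*(-1/164) = (4*((1/2)*3*(-13)*0)**2)*(-1/164) = (4*0**2)*(-1/164) = (4*0)*(-1/164) = 0*(-1/164) = 0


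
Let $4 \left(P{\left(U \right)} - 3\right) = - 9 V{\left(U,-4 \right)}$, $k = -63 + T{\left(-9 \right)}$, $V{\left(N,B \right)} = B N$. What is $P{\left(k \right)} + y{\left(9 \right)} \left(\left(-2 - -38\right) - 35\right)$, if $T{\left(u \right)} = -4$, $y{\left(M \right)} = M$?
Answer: $-591$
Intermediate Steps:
$k = -67$ ($k = -63 - 4 = -67$)
$P{\left(U \right)} = 3 + 9 U$ ($P{\left(U \right)} = 3 + \frac{\left(-9\right) \left(- 4 U\right)}{4} = 3 + \frac{36 U}{4} = 3 + 9 U$)
$P{\left(k \right)} + y{\left(9 \right)} \left(\left(-2 - -38\right) - 35\right) = \left(3 + 9 \left(-67\right)\right) + 9 \left(\left(-2 - -38\right) - 35\right) = \left(3 - 603\right) + 9 \left(\left(-2 + 38\right) - 35\right) = -600 + 9 \left(36 - 35\right) = -600 + 9 \cdot 1 = -600 + 9 = -591$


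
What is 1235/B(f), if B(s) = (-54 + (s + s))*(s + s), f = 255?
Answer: 13/2448 ≈ 0.0053105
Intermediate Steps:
B(s) = 2*s*(-54 + 2*s) (B(s) = (-54 + 2*s)*(2*s) = 2*s*(-54 + 2*s))
1235/B(f) = 1235/((4*255*(-27 + 255))) = 1235/((4*255*228)) = 1235/232560 = 1235*(1/232560) = 13/2448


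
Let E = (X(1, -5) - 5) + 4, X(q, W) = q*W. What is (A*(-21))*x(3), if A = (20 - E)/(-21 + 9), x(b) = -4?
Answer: -182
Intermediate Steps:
X(q, W) = W*q
E = -6 (E = (-5*1 - 5) + 4 = (-5 - 5) + 4 = -10 + 4 = -6)
A = -13/6 (A = (20 - 1*(-6))/(-21 + 9) = (20 + 6)/(-12) = 26*(-1/12) = -13/6 ≈ -2.1667)
(A*(-21))*x(3) = -13/6*(-21)*(-4) = (91/2)*(-4) = -182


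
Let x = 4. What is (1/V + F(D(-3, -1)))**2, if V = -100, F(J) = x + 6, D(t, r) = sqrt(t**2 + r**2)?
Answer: 998001/10000 ≈ 99.800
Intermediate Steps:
D(t, r) = sqrt(r**2 + t**2)
F(J) = 10 (F(J) = 4 + 6 = 10)
(1/V + F(D(-3, -1)))**2 = (1/(-100) + 10)**2 = (-1/100 + 10)**2 = (999/100)**2 = 998001/10000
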